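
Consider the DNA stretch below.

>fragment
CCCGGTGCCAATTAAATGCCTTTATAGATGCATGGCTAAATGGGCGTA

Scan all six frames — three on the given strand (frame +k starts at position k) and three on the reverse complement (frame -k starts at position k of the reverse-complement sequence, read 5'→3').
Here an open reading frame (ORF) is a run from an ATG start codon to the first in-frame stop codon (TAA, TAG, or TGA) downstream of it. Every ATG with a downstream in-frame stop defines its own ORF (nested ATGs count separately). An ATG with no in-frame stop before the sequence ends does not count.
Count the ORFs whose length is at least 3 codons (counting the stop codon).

Reverse complement (5'→3'): TACGCCCATTTAGCCATGCATCTATAAAGGCATTTAATTGGCACCGGG
Frame +1: CCC GGT GCC AAT TAA ATG CCT TTA TAG ATG CAT GGC TAA ATG GGC GTA — ATG at 16, stop TAG at 25 → 12 nt; ATG at 28, stop TAA at 37 → 12 nt.
Frame +2: CCG GTG CCA ATT AAA TGC CTT TAT AGA TGC ATG GCT AAA TGG GCG — no ATG→stop ORF.
Frame +3: CGG TGC CAA TTA AAT GCC TTT ATA GAT GCA TGG CTA AAT GGG CGT — no ATG→stop ORF.
Frame -1: TAC GCC CAT TTA GCC ATG CAT CTA TAA AGG CAT TTA ATT GGC ACC GGG — ATG at 16, stop TAA at 25 → 12 nt.
Frame -2: ACG CCC ATT TAG CCA TGC ATC TAT AAA GGC ATT TAA TTG GCA CCG — no ATG→stop ORF.
Frame -3: CGC CCA TTT AGC CAT GCA TCT ATA AAG GCA TTT AAT TGG CAC CGG — no ATG→stop ORF.
ORFs ≥ 3 codons: frame +1 16–27 (4 codons), frame +1 28–39 (4 codons), frame -1 16–27 (4 codons). Count = 3.

3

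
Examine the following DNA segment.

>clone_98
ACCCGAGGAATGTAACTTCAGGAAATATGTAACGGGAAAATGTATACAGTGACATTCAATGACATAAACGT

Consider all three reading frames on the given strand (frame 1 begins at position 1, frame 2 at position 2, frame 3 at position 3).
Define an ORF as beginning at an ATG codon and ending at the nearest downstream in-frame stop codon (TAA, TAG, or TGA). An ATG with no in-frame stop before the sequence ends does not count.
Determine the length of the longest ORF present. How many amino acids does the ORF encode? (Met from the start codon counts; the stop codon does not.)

2

Frame 1: ACC CGA GGA ATG TAA CTT CAG GAA ATA TGT AAC GGG AAA ATG TAT ACA GTG ACA TTC AAT GAC ATA AAC — ATG at 10, stop TAA at 13 → 6 nt.
Frame 2: CCC GAG GAA TGT AAC TTC AGG AAA TAT GTA ACG GGA AAA TGT ATA CAG TGA CAT TCA ATG ACA TAA ACG — ATG at 59, stop TAA at 65 → 9 nt.
Frame 3: CCG AGG AAT GTA ACT TCA GGA AAT ATG TAA CGG GAA AAT GTA TAC AGT GAC ATT CAA TGA CAT AAA CGT — ATG at 27, stop TAA at 30 → 6 nt.
Longest: frame 2, positions 59–67, 9 nt = 3 codons = 2 aa. → 2 amino acids.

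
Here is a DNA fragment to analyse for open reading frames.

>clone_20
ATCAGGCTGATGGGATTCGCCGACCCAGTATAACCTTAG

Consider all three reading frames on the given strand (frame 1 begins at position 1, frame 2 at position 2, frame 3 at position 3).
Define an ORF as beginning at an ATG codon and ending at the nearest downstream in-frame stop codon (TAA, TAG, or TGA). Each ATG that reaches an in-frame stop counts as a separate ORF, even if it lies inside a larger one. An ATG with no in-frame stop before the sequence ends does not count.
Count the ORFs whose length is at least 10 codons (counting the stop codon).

Frame 1: ATC AGG CTG ATG GGA TTC GCC GAC CCA GTA TAA CCT TAG — ATG at 10, stop TAA at 31 → 24 nt.
Frame 2: TCA GGC TGA TGG GAT TCG CCG ACC CAG TAT AAC CTT — no ATG→stop ORF.
Frame 3: CAG GCT GAT GGG ATT CGC CGA CCC AGT ATA ACC TTA — no ATG→stop ORF.
No ORF reaches 10 codons. Count = 0.

0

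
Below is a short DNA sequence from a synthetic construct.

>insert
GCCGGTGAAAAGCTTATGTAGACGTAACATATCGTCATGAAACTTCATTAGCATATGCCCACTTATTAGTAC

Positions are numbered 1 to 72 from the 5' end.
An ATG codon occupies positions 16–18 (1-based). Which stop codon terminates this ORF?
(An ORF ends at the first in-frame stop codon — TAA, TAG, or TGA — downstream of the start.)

Codons from position 16: ATG (16–18), TAG (19–21).
The first in-frame stop codon is TAG.

TAG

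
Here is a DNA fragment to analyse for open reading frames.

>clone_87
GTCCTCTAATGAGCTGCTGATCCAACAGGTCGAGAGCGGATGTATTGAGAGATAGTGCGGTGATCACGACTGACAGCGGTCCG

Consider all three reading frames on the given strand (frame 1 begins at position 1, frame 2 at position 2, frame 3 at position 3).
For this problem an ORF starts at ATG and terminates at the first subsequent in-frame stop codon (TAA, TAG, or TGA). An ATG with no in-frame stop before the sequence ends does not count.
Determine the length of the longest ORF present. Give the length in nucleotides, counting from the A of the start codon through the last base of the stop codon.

12

Frame 1: GTC CTC TAA TGA GCT GCT GAT CCA ACA GGT CGA GAG CGG ATG TAT TGA GAG ATA GTG CGG TGA TCA CGA CTG ACA GCG GTC — ATG at 40, stop TGA at 46 → 9 nt.
Frame 2: TCC TCT AAT GAG CTG CTG ATC CAA CAG GTC GAG AGC GGA TGT ATT GAG AGA TAG TGC GGT GAT CAC GAC TGA CAG CGG TCC — no ATG→stop ORF.
Frame 3: CCT CTA ATG AGC TGC TGA TCC AAC AGG TCG AGA GCG GAT GTA TTG AGA GAT AGT GCG GTG ATC ACG ACT GAC AGC GGT CCG — ATG at 9, stop TGA at 18 → 12 nt.
Longest: frame 3, positions 9–20, 12 nt = 4 codons = 3 aa. → 12 nucleotides.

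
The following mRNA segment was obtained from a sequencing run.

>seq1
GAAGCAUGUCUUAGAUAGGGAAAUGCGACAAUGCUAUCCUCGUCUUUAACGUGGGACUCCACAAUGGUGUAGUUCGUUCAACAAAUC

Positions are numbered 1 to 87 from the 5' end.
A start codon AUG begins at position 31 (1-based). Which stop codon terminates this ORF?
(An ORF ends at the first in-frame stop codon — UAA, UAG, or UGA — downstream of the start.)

Codons from position 31: AUG (31–33), CUA (34–36), UCC (37–39), UCG (40–42), UCU (43–45), UUA (46–48), ACG (49–51), UGG (52–54), GAC (55–57), UCC (58–60), ACA (61–63), AUG (64–66), GUG (67–69), UAG (70–72).
The first in-frame stop codon is UAG.

UAG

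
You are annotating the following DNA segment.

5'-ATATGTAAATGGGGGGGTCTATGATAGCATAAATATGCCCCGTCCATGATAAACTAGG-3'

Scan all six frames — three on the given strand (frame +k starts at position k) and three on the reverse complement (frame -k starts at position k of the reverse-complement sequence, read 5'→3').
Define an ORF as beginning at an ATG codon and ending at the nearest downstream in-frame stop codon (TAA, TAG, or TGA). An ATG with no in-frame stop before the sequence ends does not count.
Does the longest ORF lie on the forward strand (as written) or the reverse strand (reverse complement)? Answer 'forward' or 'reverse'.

forward

Reverse complement (5'→3'): CCTAGTTTATCATGGACGGGGCATATTTATGCTATCATAGACCCCCCCATTTACATAT
Frame +1: ATA TGT AAA TGG GGG GGT CTA TGA TAG CAT AAA TAT GCC CCG TCC ATG ATA AAC TAG — ATG at 46, stop TAG at 55 → 12 nt.
Frame +2: TAT GTA AAT GGG GGG GTC TAT GAT AGC ATA AAT ATG CCC CGT CCA TGA TAA ACT AGG — ATG at 35, stop TGA at 47 → 15 nt.
Frame +3: ATG TAA ATG GGG GGG TCT ATG ATA GCA TAA ATA TGC CCC GTC CAT GAT AAA CTA — ATG at 3, stop TAA at 6 → 6 nt; ATG at 9, stop TAA at 30 → 24 nt; ATG at 21, stop TAA at 30 → 12 nt.
Frame -1: CCT AGT TTA TCA TGG ACG GGG CAT ATT TAT GCT ATC ATA GAC CCC CCC ATT TAC ATA — no ATG→stop ORF.
Frame -2: CTA GTT TAT CAT GGA CGG GGC ATA TTT ATG CTA TCA TAG ACC CCC CCA TTT ACA TAT — ATG at 29, stop TAG at 38 → 12 nt.
Frame -3: TAG TTT ATC ATG GAC GGG GCA TAT TTA TGC TAT CAT AGA CCC CCC CAT TTA CAT — no ATG→stop ORF.
Forward-strand max 24 nt; reverse-strand max 12 nt. The forward strand has the longer ORF.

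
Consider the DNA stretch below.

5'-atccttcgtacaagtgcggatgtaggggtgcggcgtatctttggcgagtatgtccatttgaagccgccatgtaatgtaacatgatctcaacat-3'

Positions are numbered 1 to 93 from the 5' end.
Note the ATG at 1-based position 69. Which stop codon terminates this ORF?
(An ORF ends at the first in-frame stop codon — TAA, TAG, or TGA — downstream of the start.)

TAA

Codons from position 69: ATG (69–71), TAA (72–74).
The first in-frame stop codon is TAA.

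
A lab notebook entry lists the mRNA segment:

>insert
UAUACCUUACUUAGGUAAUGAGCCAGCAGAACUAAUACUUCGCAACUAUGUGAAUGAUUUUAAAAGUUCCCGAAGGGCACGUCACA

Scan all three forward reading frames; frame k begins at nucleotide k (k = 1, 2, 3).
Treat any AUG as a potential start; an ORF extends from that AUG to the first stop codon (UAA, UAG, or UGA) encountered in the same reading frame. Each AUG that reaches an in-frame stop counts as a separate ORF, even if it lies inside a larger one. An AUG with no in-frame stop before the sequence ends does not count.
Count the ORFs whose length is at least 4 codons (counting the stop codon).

Frame 1: UAU ACC UUA CUU AGG UAA UGA GCC AGC AGA ACU AAU ACU UCG CAA CUA UGU GAA UGA UUU UAA AAG UUC CCG AAG GGC ACG UCA — no AUG→stop ORF.
Frame 2: AUA CCU UAC UUA GGU AAU GAG CCA GCA GAA CUA AUA CUU CGC AAC UAU GUG AAU GAU UUU AAA AGU UCC CGA AGG GCA CGU CAC — no AUG→stop ORF.
Frame 3: UAC CUU ACU UAG GUA AUG AGC CAG CAG AAC UAA UAC UUC GCA ACU AUG UGA AUG AUU UUA AAA GUU CCC GAA GGG CAC GUC ACA — AUG at 18, stop UAA at 33 → 18 nt; AUG at 48, stop UGA at 51 → 6 nt.
ORFs ≥ 4 codons: frame 3 18–35 (6 codons). Count = 1.

1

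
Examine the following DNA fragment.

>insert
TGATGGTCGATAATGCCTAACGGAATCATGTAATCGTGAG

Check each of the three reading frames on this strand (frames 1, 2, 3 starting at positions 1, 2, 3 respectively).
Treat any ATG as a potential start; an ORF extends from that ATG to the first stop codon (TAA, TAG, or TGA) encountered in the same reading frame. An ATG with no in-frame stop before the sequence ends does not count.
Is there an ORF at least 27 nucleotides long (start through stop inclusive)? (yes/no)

Frame 1: TGA TGG TCG ATA ATG CCT AAC GGA ATC ATG TAA TCG TGA — ATG at 13, stop TAA at 31 → 21 nt; ATG at 28, stop TAA at 31 → 6 nt.
Frame 2: GAT GGT CGA TAA TGC CTA ACG GAA TCA TGT AAT CGT GAG — no ATG→stop ORF.
Frame 3: ATG GTC GAT AAT GCC TAA CGG AAT CAT GTA ATC GTG — ATG at 3, stop TAA at 18 → 18 nt.
Largest ORF found is 21 nucleotides < 27, so no.

no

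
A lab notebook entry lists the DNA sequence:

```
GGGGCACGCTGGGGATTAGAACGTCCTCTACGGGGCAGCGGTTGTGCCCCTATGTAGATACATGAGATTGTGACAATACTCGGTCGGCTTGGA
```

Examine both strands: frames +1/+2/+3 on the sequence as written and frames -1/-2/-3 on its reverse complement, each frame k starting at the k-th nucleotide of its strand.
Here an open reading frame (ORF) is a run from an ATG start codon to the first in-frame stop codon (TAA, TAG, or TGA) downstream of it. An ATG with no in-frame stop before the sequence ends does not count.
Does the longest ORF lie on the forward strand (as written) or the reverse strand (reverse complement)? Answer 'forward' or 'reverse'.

reverse

Reverse complement (5'→3'): TCCAAGCCGACCGAGTATTGTCACAATCTCATGTATCTACATAGGGGCACAACCGCTGCCCCGTAGAGGACGTTCTAATCCCCAGCGTGCCCC
Frame +1: GGG GCA CGC TGG GGA TTA GAA CGT CCT CTA CGG GGC AGC GGT TGT GCC CCT ATG TAG ATA CAT GAG ATT GTG ACA ATA CTC GGT CGG CTT GGA — ATG at 52, stop TAG at 55 → 6 nt.
Frame +2: GGG CAC GCT GGG GAT TAG AAC GTC CTC TAC GGG GCA GCG GTT GTG CCC CTA TGT AGA TAC ATG AGA TTG TGA CAA TAC TCG GTC GGC TTG — ATG at 62, stop TGA at 71 → 12 nt.
Frame +3: GGC ACG CTG GGG ATT AGA ACG TCC TCT ACG GGG CAG CGG TTG TGC CCC TAT GTA GAT ACA TGA GAT TGT GAC AAT ACT CGG TCG GCT TGG — no ATG→stop ORF.
Frame -1: TCC AAG CCG ACC GAG TAT TGT CAC AAT CTC ATG TAT CTA CAT AGG GGC ACA ACC GCT GCC CCG TAG AGG ACG TTC TAA TCC CCA GCG TGC CCC — ATG at 31, stop TAG at 64 → 36 nt.
Frame -2: CCA AGC CGA CCG AGT ATT GTC ACA ATC TCA TGT ATC TAC ATA GGG GCA CAA CCG CTG CCC CGT AGA GGA CGT TCT AAT CCC CAG CGT GCC — no ATG→stop ORF.
Frame -3: CAA GCC GAC CGA GTA TTG TCA CAA TCT CAT GTA TCT ACA TAG GGG CAC AAC CGC TGC CCC GTA GAG GAC GTT CTA ATC CCC AGC GTG CCC — no ATG→stop ORF.
Forward-strand max 12 nt; reverse-strand max 36 nt. The reverse strand has the longer ORF.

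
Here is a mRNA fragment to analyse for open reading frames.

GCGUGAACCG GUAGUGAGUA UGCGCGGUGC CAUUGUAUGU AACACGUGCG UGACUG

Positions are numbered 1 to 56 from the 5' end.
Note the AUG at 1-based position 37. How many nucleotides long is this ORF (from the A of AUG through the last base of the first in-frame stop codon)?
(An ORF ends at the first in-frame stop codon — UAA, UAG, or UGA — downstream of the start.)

Codons from position 37: AUG (37–39), UAA (40–42).
UAA is the first in-frame stop; ORF spans 37–42, 6 nucleotides.

6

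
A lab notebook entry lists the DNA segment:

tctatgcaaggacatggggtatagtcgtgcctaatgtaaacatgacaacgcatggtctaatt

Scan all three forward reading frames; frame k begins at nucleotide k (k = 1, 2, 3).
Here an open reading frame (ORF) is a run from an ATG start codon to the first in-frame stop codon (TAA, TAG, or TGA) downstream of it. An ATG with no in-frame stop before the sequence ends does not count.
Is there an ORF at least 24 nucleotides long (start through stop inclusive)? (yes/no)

Frame 1: TCT ATG CAA GGA CAT GGG GTA TAG TCG TGC CTA ATG TAA ACA TGA CAA CGC ATG GTC TAA — ATG at 4, stop TAG at 22 → 21 nt; ATG at 34, stop TAA at 37 → 6 nt; ATG at 52, stop TAA at 58 → 9 nt.
Frame 2: CTA TGC AAG GAC ATG GGG TAT AGT CGT GCC TAA TGT AAA CAT GAC AAC GCA TGG TCT AAT — ATG at 14, stop TAA at 32 → 21 nt.
Frame 3: TAT GCA AGG ACA TGG GGT ATA GTC GTG CCT AAT GTA AAC ATG ACA ACG CAT GGT CTA ATT — no ATG→stop ORF.
Largest ORF found is 21 nucleotides < 24, so no.

no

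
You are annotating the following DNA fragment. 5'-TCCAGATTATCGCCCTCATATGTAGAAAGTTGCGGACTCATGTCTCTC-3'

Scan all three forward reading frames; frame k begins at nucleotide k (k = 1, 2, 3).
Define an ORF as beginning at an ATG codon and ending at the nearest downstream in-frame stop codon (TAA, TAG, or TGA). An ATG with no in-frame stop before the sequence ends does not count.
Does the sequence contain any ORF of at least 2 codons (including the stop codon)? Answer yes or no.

yes

Frame 1: TCC AGA TTA TCG CCC TCA TAT GTA GAA AGT TGC GGA CTC ATG TCT CTC — no ATG→stop ORF.
Frame 2: CCA GAT TAT CGC CCT CAT ATG TAG AAA GTT GCG GAC TCA TGT CTC — ATG at 20, stop TAG at 23 → 6 nt.
Frame 3: CAG ATT ATC GCC CTC ATA TGT AGA AAG TTG CGG ACT CAT GTC TCT — no ATG→stop ORF.
Frame 2 has an ORF of 2 codons (positions 20–25) ≥ 2, so yes.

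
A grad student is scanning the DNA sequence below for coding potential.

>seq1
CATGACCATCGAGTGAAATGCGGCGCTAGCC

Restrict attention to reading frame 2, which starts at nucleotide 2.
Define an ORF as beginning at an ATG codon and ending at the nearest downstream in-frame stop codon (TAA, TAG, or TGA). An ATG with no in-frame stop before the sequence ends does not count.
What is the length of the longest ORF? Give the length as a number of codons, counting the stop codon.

Frame 2: ATG ACC ATC GAG TGA AAT GCG GCG CTA GCC — ATG at 2, stop TGA at 14 → 15 nt.
Longest: frame 2, positions 2–16, 15 nt = 5 codons = 4 aa. → 5 codons.

5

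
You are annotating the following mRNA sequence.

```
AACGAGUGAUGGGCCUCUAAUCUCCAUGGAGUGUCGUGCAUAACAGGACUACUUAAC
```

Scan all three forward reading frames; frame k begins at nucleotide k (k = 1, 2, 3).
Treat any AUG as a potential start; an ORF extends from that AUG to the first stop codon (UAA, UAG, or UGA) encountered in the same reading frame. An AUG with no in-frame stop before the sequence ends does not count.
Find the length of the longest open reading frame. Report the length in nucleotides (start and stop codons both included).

Frame 1: AAC GAG UGA UGG GCC UCU AAU CUC CAU GGA GUG UCG UGC AUA ACA GGA CUA CUU AAC — no AUG→stop ORF.
Frame 2: ACG AGU GAU GGG CCU CUA AUC UCC AUG GAG UGU CGU GCA UAA CAG GAC UAC UUA — AUG at 26, stop UAA at 41 → 18 nt.
Frame 3: CGA GUG AUG GGC CUC UAA UCU CCA UGG AGU GUC GUG CAU AAC AGG ACU ACU UAA — AUG at 9, stop UAA at 18 → 12 nt.
Longest: frame 2, positions 26–43, 18 nt = 6 codons = 5 aa. → 18 nucleotides.

18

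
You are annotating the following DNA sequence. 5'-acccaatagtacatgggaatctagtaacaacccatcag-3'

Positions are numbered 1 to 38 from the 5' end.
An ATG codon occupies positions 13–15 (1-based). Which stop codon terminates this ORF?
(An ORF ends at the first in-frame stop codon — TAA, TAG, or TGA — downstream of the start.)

TAG

Codons from position 13: ATG (13–15), GGA (16–18), ATC (19–21), TAG (22–24).
The first in-frame stop codon is TAG.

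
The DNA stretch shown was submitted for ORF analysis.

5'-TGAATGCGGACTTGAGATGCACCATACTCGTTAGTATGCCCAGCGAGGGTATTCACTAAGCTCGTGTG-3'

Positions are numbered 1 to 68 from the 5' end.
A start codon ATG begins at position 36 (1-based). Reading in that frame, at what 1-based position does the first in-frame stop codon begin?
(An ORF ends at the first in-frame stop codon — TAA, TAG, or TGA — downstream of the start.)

Codons from position 36: ATG (36–38), CCC (39–41), AGC (42–44), GAG (45–47), GGT (48–50), ATT (51–53), CAC (54–56), TAA (57–59).
TAA is a stop codon; it begins at position 57.

57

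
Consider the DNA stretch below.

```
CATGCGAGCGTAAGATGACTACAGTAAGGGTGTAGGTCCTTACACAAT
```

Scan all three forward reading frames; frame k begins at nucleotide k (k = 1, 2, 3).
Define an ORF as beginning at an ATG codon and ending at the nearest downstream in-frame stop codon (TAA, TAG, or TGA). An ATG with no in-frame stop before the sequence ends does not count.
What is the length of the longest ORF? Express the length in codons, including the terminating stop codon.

Frame 1: CAT GCG AGC GTA AGA TGA CTA CAG TAA GGG TGT AGG TCC TTA CAC AAT — no ATG→stop ORF.
Frame 2: ATG CGA GCG TAA GAT GAC TAC AGT AAG GGT GTA GGT CCT TAC ACA — ATG at 2, stop TAA at 11 → 12 nt.
Frame 3: TGC GAG CGT AAG ATG ACT ACA GTA AGG GTG TAG GTC CTT ACA CAA — ATG at 15, stop TAG at 33 → 21 nt.
Longest: frame 3, positions 15–35, 21 nt = 7 codons = 6 aa. → 7 codons.

7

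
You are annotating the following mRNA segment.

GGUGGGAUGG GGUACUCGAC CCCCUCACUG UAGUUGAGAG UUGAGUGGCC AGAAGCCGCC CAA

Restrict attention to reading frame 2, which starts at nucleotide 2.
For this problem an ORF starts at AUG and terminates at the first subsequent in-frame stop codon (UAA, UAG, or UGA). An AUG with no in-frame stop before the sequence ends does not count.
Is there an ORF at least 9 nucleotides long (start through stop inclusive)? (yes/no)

no

Frame 2: GUG GGA UGG GGU ACU CGA CCC CCU CAC UGU AGU UGA GAG UUG AGU GGC CAG AAG CCG CCC — no AUG→stop ORF.
Largest ORF found is 0 nucleotides < 9, so no.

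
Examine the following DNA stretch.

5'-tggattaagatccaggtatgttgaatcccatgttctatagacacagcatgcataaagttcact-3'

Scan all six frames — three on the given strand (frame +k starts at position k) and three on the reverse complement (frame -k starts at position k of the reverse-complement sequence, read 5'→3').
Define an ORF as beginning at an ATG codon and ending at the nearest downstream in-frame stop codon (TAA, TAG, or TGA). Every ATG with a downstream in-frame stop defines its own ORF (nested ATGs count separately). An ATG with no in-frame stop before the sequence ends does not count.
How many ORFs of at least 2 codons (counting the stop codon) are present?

2

Reverse complement (5'→3'): AGTGAACTTTATGCATGCTGTGTCTATAGAACATGGGATTCAACATACCTGGATCTTAATCCA
Frame +1: TGG ATT AAG ATC CAG GTA TGT TGA ATC CCA TGT TCT ATA GAC ACA GCA TGC ATA AAG TTC ACT — no ATG→stop ORF.
Frame +2: GGA TTA AGA TCC AGG TAT GTT GAA TCC CAT GTT CTA TAG ACA CAG CAT GCA TAA AGT TCA — no ATG→stop ORF.
Frame +3: GAT TAA GAT CCA GGT ATG TTG AAT CCC ATG TTC TAT AGA CAC AGC ATG CAT AAA GTT CAC — no ATG→stop ORF.
Frame -1: AGT GAA CTT TAT GCA TGC TGT GTC TAT AGA ACA TGG GAT TCA ACA TAC CTG GAT CTT AAT CCA — no ATG→stop ORF.
Frame -2: GTG AAC TTT ATG CAT GCT GTG TCT ATA GAA CAT GGG ATT CAA CAT ACC TGG ATC TTA ATC — no ATG→stop ORF.
Frame -3: TGA ACT TTA TGC ATG CTG TGT CTA TAG AAC ATG GGA TTC AAC ATA CCT GGA TCT TAA TCC — ATG at 15, stop TAG at 27 → 15 nt; ATG at 33, stop TAA at 57 → 27 nt.
ORFs ≥ 2 codons: frame -3 15–29 (5 codons), frame -3 33–59 (9 codons). Count = 2.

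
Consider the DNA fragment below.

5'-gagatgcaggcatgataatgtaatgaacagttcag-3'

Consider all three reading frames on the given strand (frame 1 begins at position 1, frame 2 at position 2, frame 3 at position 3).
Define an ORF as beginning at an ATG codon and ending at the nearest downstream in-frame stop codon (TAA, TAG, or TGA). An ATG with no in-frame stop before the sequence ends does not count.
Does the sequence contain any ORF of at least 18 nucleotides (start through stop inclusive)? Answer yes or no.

no

Frame 1: GAG ATG CAG GCA TGA TAA TGT AAT GAA CAG TTC — ATG at 4, stop TGA at 13 → 12 nt.
Frame 2: AGA TGC AGG CAT GAT AAT GTA ATG AAC AGT TCA — no ATG→stop ORF.
Frame 3: GAT GCA GGC ATG ATA ATG TAA TGA ACA GTT CAG — ATG at 12, stop TAA at 21 → 12 nt; ATG at 18, stop TAA at 21 → 6 nt.
Largest ORF found is 12 nucleotides < 18, so no.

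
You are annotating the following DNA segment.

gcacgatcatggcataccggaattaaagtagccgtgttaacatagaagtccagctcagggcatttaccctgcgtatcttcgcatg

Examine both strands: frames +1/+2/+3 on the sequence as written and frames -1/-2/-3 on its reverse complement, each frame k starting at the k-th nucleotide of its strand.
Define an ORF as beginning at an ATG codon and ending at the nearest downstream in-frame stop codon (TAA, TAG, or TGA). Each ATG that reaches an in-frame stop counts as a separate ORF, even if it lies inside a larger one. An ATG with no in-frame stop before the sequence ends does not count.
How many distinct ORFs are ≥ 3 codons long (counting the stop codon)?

5

Reverse complement (5'→3'): CATGCGAAGATACGCAGGGTAAATGCCCTGAGCTGGACTTCTATGTTAACACGGCTACTTTAATTCCGGTATGCCATGATCGTGC
Frame +1: GCA CGA TCA TGG CAT ACC GGA ATT AAA GTA GCC GTG TTA ACA TAG AAG TCC AGC TCA GGG CAT TTA CCC TGC GTA TCT TCG CAT — no ATG→stop ORF.
Frame +2: CAC GAT CAT GGC ATA CCG GAA TTA AAG TAG CCG TGT TAA CAT AGA AGT CCA GCT CAG GGC ATT TAC CCT GCG TAT CTT CGC ATG — no ATG→stop ORF.
Frame +3: ACG ATC ATG GCA TAC CGG AAT TAA AGT AGC CGT GTT AAC ATA GAA GTC CAG CTC AGG GCA TTT ACC CTG CGT ATC TTC GCA — ATG at 9, stop TAA at 24 → 18 nt.
Frame -1: CAT GCG AAG ATA CGC AGG GTA AAT GCC CTG AGC TGG ACT TCT ATG TTA ACA CGG CTA CTT TAA TTC CGG TAT GCC ATG ATC GTG — ATG at 43, stop TAA at 61 → 21 nt.
Frame -2: ATG CGA AGA TAC GCA GGG TAA ATG CCC TGA GCT GGA CTT CTA TGT TAA CAC GGC TAC TTT AAT TCC GGT ATG CCA TGA TCG TGC — ATG at 2, stop TAA at 20 → 21 nt; ATG at 23, stop TGA at 29 → 9 nt; ATG at 71, stop TGA at 77 → 9 nt.
Frame -3: TGC GAA GAT ACG CAG GGT AAA TGC CCT GAG CTG GAC TTC TAT GTT AAC ACG GCT ACT TTA ATT CCG GTA TGC CAT GAT CGT — no ATG→stop ORF.
ORFs ≥ 3 codons: frame +3 9–26 (6 codons), frame -1 43–63 (7 codons), frame -2 2–22 (7 codons), frame -2 23–31 (3 codons), frame -2 71–79 (3 codons). Count = 5.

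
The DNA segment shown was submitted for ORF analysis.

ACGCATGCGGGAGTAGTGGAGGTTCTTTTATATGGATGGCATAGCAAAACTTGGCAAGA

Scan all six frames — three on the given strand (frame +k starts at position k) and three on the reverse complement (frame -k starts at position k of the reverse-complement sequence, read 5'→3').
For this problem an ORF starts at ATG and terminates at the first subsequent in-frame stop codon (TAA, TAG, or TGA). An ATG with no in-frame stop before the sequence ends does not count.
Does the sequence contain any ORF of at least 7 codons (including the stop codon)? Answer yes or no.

no

Reverse complement (5'→3'): TCTTGCCAAGTTTTGCTATGCCATCCATATAAAAGAACCTCCACTACTCCCGCATGCGT
Frame +1: ACG CAT GCG GGA GTA GTG GAG GTT CTT TTA TAT GGA TGG CAT AGC AAA ACT TGG CAA — no ATG→stop ORF.
Frame +2: CGC ATG CGG GAG TAG TGG AGG TTC TTT TAT ATG GAT GGC ATA GCA AAA CTT GGC AAG — ATG at 5, stop TAG at 14 → 12 nt.
Frame +3: GCA TGC GGG AGT AGT GGA GGT TCT TTT ATA TGG ATG GCA TAG CAA AAC TTG GCA AGA — ATG at 36, stop TAG at 42 → 9 nt.
Frame -1: TCT TGC CAA GTT TTG CTA TGC CAT CCA TAT AAA AGA ACC TCC ACT ACT CCC GCA TGC — no ATG→stop ORF.
Frame -2: CTT GCC AAG TTT TGC TAT GCC ATC CAT ATA AAA GAA CCT CCA CTA CTC CCG CAT GCG — no ATG→stop ORF.
Frame -3: TTG CCA AGT TTT GCT ATG CCA TCC ATA TAA AAG AAC CTC CAC TAC TCC CGC ATG CGT — ATG at 18, stop TAA at 30 → 15 nt.
Largest ORF found is 5 codons < 7, so no.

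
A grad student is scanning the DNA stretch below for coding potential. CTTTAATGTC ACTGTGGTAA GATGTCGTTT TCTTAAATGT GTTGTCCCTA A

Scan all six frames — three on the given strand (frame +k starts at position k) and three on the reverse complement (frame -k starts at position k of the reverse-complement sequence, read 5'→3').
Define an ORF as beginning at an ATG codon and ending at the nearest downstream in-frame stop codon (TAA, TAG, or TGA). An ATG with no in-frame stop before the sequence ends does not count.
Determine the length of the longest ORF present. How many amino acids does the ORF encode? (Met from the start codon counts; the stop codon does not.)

Reverse complement (5'→3'): TTAGGGACAACACATTTAAGAAAACGACATCTTACCACAGTGACATTAAAG
Frame +1: CTT TAA TGT CAC TGT GGT AAG ATG TCG TTT TCT TAA ATG TGT TGT CCC TAA — ATG at 22, stop TAA at 34 → 15 nt; ATG at 37, stop TAA at 49 → 15 nt.
Frame +2: TTT AAT GTC ACT GTG GTA AGA TGT CGT TTT CTT AAA TGT GTT GTC CCT — no ATG→stop ORF.
Frame +3: TTA ATG TCA CTG TGG TAA GAT GTC GTT TTC TTA AAT GTG TTG TCC CTA — ATG at 6, stop TAA at 18 → 15 nt.
Frame -1: TTA GGG ACA ACA CAT TTA AGA AAA CGA CAT CTT ACC ACA GTG ACA TTA AAG — no ATG→stop ORF.
Frame -2: TAG GGA CAA CAC ATT TAA GAA AAC GAC ATC TTA CCA CAG TGA CAT TAA — no ATG→stop ORF.
Frame -3: AGG GAC AAC ACA TTT AAG AAA ACG ACA TCT TAC CAC AGT GAC ATT AAA — no ATG→stop ORF.
Longest: frame +1, positions 22–36, 15 nt = 5 codons = 4 aa. → 4 amino acids.

4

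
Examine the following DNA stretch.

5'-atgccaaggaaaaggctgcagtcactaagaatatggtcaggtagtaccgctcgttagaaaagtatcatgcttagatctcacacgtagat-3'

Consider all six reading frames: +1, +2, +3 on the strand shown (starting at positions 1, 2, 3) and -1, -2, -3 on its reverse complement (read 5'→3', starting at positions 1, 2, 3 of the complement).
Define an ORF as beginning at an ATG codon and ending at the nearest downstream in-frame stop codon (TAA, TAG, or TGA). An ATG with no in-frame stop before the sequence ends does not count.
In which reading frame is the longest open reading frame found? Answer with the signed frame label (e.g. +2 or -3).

+1

Reverse complement (5'→3'): ATCTACGTGTGAGATCTAAGCATGATACTTTTCTAACGAGCGGTACTACCTGACCATATTCTTAGTGACTGCAGCCTTTTCCTTGGCAT
Frame +1: ATG CCA AGG AAA AGG CTG CAG TCA CTA AGA ATA TGG TCA GGT AGT ACC GCT CGT TAG AAA AGT ATC ATG CTT AGA TCT CAC ACG TAG — ATG at 1, stop TAG at 55 → 57 nt; ATG at 67, stop TAG at 85 → 21 nt.
Frame +2: TGC CAA GGA AAA GGC TGC AGT CAC TAA GAA TAT GGT CAG GTA GTA CCG CTC GTT AGA AAA GTA TCA TGC TTA GAT CTC ACA CGT AGA — no ATG→stop ORF.
Frame +3: GCC AAG GAA AAG GCT GCA GTC ACT AAG AAT ATG GTC AGG TAG TAC CGC TCG TTA GAA AAG TAT CAT GCT TAG ATC TCA CAC GTA GAT — ATG at 33, stop TAG at 42 → 12 nt.
Frame -1: ATC TAC GTG TGA GAT CTA AGC ATG ATA CTT TTC TAA CGA GCG GTA CTA CCT GAC CAT ATT CTT AGT GAC TGC AGC CTT TTC CTT GGC — ATG at 22, stop TAA at 34 → 15 nt.
Frame -2: TCT ACG TGT GAG ATC TAA GCA TGA TAC TTT TCT AAC GAG CGG TAC TAC CTG ACC ATA TTC TTA GTG ACT GCA GCC TTT TCC TTG GCA — no ATG→stop ORF.
Frame -3: CTA CGT GTG AGA TCT AAG CAT GAT ACT TTT CTA ACG AGC GGT ACT ACC TGA CCA TAT TCT TAG TGA CTG CAG CCT TTT CCT TGG CAT — no ATG→stop ORF.
Longest ORF is 57 nt in frame +1 (positions 1–57).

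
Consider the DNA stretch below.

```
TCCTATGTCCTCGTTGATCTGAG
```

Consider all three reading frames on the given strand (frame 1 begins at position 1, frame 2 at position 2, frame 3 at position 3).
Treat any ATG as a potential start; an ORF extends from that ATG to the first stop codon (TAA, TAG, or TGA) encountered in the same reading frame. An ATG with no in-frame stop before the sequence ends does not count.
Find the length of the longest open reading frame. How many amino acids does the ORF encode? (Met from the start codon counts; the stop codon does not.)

Frame 1: TCC TAT GTC CTC GTT GAT CTG — no ATG→stop ORF.
Frame 2: CCT ATG TCC TCG TTG ATC TGA — ATG at 5, stop TGA at 20 → 18 nt.
Frame 3: CTA TGT CCT CGT TGA TCT GAG — no ATG→stop ORF.
Longest: frame 2, positions 5–22, 18 nt = 6 codons = 5 aa. → 5 amino acids.

5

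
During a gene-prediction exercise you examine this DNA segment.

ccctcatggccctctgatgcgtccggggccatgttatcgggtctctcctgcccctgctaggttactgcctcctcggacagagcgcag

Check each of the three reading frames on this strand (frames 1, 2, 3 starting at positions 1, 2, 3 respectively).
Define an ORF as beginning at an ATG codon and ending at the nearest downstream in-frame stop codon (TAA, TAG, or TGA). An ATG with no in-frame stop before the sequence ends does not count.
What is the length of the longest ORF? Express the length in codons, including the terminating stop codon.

Frame 1: CCC TCA TGG CCC TCT GAT GCG TCC GGG GCC ATG TTA TCG GGT CTC TCC TGC CCC TGC TAG GTT ACT GCC TCC TCG GAC AGA GCG CAG — ATG at 31, stop TAG at 58 → 30 nt.
Frame 2: CCT CAT GGC CCT CTG ATG CGT CCG GGG CCA TGT TAT CGG GTC TCT CCT GCC CCT GCT AGG TTA CTG CCT CCT CGG ACA GAG CGC — no ATG→stop ORF.
Frame 3: CTC ATG GCC CTC TGA TGC GTC CGG GGC CAT GTT ATC GGG TCT CTC CTG CCC CTG CTA GGT TAC TGC CTC CTC GGA CAG AGC GCA — ATG at 6, stop TGA at 15 → 12 nt.
Longest: frame 1, positions 31–60, 30 nt = 10 codons = 9 aa. → 10 codons.

10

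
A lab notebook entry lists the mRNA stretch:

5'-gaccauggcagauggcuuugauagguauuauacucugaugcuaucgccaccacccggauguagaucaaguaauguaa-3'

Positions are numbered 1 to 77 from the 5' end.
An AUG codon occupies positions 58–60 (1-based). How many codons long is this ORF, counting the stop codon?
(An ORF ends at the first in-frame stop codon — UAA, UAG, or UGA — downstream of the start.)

2

Codons from position 58: AUG (58–60), UAG (61–63).
UAG is the first in-frame stop; that's 2 codons including the stop.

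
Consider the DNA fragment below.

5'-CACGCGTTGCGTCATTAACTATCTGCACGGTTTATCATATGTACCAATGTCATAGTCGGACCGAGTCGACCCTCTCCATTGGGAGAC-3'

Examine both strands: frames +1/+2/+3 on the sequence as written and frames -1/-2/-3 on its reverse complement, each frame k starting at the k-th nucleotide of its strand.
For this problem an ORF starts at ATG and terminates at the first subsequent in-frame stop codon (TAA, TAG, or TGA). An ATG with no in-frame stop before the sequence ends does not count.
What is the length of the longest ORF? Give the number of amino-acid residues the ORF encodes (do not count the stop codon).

Reverse complement (5'→3'): GTCTCCCAATGGAGAGGGTCGACTCGGTCCGACTATGACATTGGTACATATGATAAACCGTGCAGATAGTTAATGACGCAACGCGTG
Frame +1: CAC GCG TTG CGT CAT TAA CTA TCT GCA CGG TTT ATC ATA TGT ACC AAT GTC ATA GTC GGA CCG AGT CGA CCC TCT CCA TTG GGA GAC — no ATG→stop ORF.
Frame +2: ACG CGT TGC GTC ATT AAC TAT CTG CAC GGT TTA TCA TAT GTA CCA ATG TCA TAG TCG GAC CGA GTC GAC CCT CTC CAT TGG GAG — ATG at 47, stop TAG at 53 → 9 nt.
Frame +3: CGC GTT GCG TCA TTA ACT ATC TGC ACG GTT TAT CAT ATG TAC CAA TGT CAT AGT CGG ACC GAG TCG ACC CTC TCC ATT GGG AGA — no ATG→stop ORF.
Frame -1: GTC TCC CAA TGG AGA GGG TCG ACT CGG TCC GAC TAT GAC ATT GGT ACA TAT GAT AAA CCG TGC AGA TAG TTA ATG ACG CAA CGC GTG — no ATG→stop ORF.
Frame -2: TCT CCC AAT GGA GAG GGT CGA CTC GGT CCG ACT ATG ACA TTG GTA CAT ATG ATA AAC CGT GCA GAT AGT TAA TGA CGC AAC GCG — ATG at 35, stop TAA at 71 → 39 nt; ATG at 50, stop TAA at 71 → 24 nt.
Frame -3: CTC CCA ATG GAG AGG GTC GAC TCG GTC CGA CTA TGA CAT TGG TAC ATA TGA TAA ACC GTG CAG ATA GTT AAT GAC GCA ACG CGT — ATG at 9, stop TGA at 36 → 30 nt.
Longest: frame -2, positions 35–73, 39 nt = 13 codons = 12 aa. → 12 amino acids.

12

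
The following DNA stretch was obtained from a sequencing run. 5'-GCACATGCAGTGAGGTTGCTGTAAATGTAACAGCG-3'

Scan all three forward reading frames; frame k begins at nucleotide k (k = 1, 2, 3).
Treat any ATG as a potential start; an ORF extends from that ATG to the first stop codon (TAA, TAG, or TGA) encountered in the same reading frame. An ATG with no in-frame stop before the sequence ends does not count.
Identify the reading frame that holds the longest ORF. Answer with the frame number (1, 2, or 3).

2

Frame 1: GCA CAT GCA GTG AGG TTG CTG TAA ATG TAA CAG — ATG at 25, stop TAA at 28 → 6 nt.
Frame 2: CAC ATG CAG TGA GGT TGC TGT AAA TGT AAC AGC — ATG at 5, stop TGA at 11 → 9 nt.
Frame 3: ACA TGC AGT GAG GTT GCT GTA AAT GTA ACA GCG — no ATG→stop ORF.
Longest ORF is 9 nt in frame 2 (positions 5–13).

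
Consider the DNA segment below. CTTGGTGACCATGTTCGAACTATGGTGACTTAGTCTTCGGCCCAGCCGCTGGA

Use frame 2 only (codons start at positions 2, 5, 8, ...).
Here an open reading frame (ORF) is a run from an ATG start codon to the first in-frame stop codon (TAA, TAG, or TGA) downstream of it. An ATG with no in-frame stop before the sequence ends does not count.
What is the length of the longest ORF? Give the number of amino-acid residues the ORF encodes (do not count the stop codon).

5

Frame 2: TTG GTG ACC ATG TTC GAA CTA TGG TGA CTT AGT CTT CGG CCC AGC CGC TGG — ATG at 11, stop TGA at 26 → 18 nt.
Longest: frame 2, positions 11–28, 18 nt = 6 codons = 5 aa. → 5 amino acids.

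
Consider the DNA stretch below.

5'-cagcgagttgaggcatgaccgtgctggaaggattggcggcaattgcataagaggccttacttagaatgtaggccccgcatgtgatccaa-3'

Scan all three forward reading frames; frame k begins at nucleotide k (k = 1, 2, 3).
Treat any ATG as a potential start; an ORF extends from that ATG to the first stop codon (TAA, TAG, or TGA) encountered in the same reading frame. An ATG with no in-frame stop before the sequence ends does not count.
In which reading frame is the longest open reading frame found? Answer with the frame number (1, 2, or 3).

3

Frame 1: CAG CGA GTT GAG GCA TGA CCG TGC TGG AAG GAT TGG CGG CAA TTG CAT AAG AGG CCT TAC TTA GAA TGT AGG CCC CGC ATG TGA TCC — ATG at 79, stop TGA at 82 → 6 nt.
Frame 2: AGC GAG TTG AGG CAT GAC CGT GCT GGA AGG ATT GGC GGC AAT TGC ATA AGA GGC CTT ACT TAG AAT GTA GGC CCC GCA TGT GAT CCA — no ATG→stop ORF.
Frame 3: GCG AGT TGA GGC ATG ACC GTG CTG GAA GGA TTG GCG GCA ATT GCA TAA GAG GCC TTA CTT AGA ATG TAG GCC CCG CAT GTG ATC CAA — ATG at 15, stop TAA at 48 → 36 nt; ATG at 66, stop TAG at 69 → 6 nt.
Longest ORF is 36 nt in frame 3 (positions 15–50).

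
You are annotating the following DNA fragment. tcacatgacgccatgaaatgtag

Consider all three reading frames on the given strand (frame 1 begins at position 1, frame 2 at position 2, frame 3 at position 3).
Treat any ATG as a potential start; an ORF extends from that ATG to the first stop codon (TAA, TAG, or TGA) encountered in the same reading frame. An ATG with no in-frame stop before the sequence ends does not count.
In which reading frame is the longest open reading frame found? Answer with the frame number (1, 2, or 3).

Frame 1: TCA CAT GAC GCC ATG AAA TGT — no ATG→stop ORF.
Frame 2: CAC ATG ACG CCA TGA AAT GTA — ATG at 5, stop TGA at 14 → 12 nt.
Frame 3: ACA TGA CGC CAT GAA ATG TAG — ATG at 18, stop TAG at 21 → 6 nt.
Longest ORF is 12 nt in frame 2 (positions 5–16).

2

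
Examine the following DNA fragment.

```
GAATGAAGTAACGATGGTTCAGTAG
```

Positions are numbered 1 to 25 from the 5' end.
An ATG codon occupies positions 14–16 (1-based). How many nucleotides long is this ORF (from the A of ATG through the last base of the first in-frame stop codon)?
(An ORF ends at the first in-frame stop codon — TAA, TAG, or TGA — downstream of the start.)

Codons from position 14: ATG (14–16), GTT (17–19), CAG (20–22), TAG (23–25).
TAG is the first in-frame stop; ORF spans 14–25, 12 nucleotides.

12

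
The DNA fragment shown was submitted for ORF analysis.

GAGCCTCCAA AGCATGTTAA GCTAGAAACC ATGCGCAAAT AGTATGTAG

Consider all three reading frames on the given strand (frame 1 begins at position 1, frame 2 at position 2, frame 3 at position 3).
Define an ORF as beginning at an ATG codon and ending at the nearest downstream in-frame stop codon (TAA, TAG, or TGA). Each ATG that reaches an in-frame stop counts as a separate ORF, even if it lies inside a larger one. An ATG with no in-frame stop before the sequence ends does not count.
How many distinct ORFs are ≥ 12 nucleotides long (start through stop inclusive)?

2

Frame 1: GAG CCT CCA AAG CAT GTT AAG CTA GAA ACC ATG CGC AAA TAG TAT GTA — ATG at 31, stop TAG at 40 → 12 nt.
Frame 2: AGC CTC CAA AGC ATG TTA AGC TAG AAA CCA TGC GCA AAT AGT ATG TAG — ATG at 14, stop TAG at 23 → 12 nt; ATG at 44, stop TAG at 47 → 6 nt.
Frame 3: GCC TCC AAA GCA TGT TAA GCT AGA AAC CAT GCG CAA ATA GTA TGT — no ATG→stop ORF.
ORFs ≥ 12 nucleotides: frame 1 31–42 (12 nucleotides), frame 2 14–25 (12 nucleotides). Count = 2.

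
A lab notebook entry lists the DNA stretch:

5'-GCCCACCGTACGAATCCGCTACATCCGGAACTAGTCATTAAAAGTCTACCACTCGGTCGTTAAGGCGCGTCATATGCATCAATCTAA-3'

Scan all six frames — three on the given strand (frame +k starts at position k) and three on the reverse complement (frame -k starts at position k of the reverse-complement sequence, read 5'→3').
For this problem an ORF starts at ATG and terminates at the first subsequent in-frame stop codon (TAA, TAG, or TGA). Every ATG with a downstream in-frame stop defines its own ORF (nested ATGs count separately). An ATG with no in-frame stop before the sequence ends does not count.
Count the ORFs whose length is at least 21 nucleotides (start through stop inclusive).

Reverse complement (5'→3'): TTAGATTGATGCATATGACGCGCCTTAACGACCGAGTGGTAGACTTTTAATGACTAGTTCCGGATGTAGCGGATTCGTACGGTGGGC
Frame +1: GCC CAC CGT ACG AAT CCG CTA CAT CCG GAA CTA GTC ATT AAA AGT CTA CCA CTC GGT CGT TAA GGC GCG TCA TAT GCA TCA ATC TAA — no ATG→stop ORF.
Frame +2: CCC ACC GTA CGA ATC CGC TAC ATC CGG AAC TAG TCA TTA AAA GTC TAC CAC TCG GTC GTT AAG GCG CGT CAT ATG CAT CAA TCT — no ATG→stop ORF.
Frame +3: CCA CCG TAC GAA TCC GCT ACA TCC GGA ACT AGT CAT TAA AAG TCT ACC ACT CGG TCG TTA AGG CGC GTC ATA TGC ATC AAT CTA — no ATG→stop ORF.
Frame -1: TTA GAT TGA TGC ATA TGA CGC GCC TTA ACG ACC GAG TGG TAG ACT TTT AAT GAC TAG TTC CGG ATG TAG CGG ATT CGT ACG GTG GGC — ATG at 64, stop TAG at 67 → 6 nt.
Frame -2: TAG ATT GAT GCA TAT GAC GCG CCT TAA CGA CCG AGT GGT AGA CTT TTA ATG ACT AGT TCC GGA TGT AGC GGA TTC GTA CGG TGG — no ATG→stop ORF.
Frame -3: AGA TTG ATG CAT ATG ACG CGC CTT AAC GAC CGA GTG GTA GAC TTT TAA TGA CTA GTT CCG GAT GTA GCG GAT TCG TAC GGT GGG — ATG at 9, stop TAA at 48 → 42 nt; ATG at 15, stop TAA at 48 → 36 nt.
ORFs ≥ 21 nucleotides: frame -3 9–50 (42 nucleotides), frame -3 15–50 (36 nucleotides). Count = 2.

2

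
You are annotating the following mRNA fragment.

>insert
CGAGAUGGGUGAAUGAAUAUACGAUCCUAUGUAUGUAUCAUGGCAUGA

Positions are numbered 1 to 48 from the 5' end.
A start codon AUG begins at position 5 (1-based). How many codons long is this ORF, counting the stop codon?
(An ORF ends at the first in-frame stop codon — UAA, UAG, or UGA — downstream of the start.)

4

Codons from position 5: AUG (5–7), GGU (8–10), GAA (11–13), UGA (14–16).
UGA is the first in-frame stop; that's 4 codons including the stop.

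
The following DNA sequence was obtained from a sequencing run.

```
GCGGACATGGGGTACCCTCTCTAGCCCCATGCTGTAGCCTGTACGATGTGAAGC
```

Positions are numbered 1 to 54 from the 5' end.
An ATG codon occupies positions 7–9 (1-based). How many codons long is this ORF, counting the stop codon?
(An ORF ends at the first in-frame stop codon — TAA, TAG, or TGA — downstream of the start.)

Codons from position 7: ATG (7–9), GGG (10–12), TAC (13–15), CCT (16–18), CTC (19–21), TAG (22–24).
TAG is the first in-frame stop; that's 6 codons including the stop.

6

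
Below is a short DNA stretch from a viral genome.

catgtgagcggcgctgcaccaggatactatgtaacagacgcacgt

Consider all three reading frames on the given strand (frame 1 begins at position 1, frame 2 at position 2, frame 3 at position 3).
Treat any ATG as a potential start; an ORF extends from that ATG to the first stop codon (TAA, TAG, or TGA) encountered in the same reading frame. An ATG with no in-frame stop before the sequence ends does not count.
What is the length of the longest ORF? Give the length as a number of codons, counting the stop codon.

2

Frame 1: CAT GTG AGC GGC GCT GCA CCA GGA TAC TAT GTA ACA GAC GCA CGT — no ATG→stop ORF.
Frame 2: ATG TGA GCG GCG CTG CAC CAG GAT ACT ATG TAA CAG ACG CAC — ATG at 2, stop TGA at 5 → 6 nt; ATG at 29, stop TAA at 32 → 6 nt.
Frame 3: TGT GAG CGG CGC TGC ACC AGG ATA CTA TGT AAC AGA CGC ACG — no ATG→stop ORF.
Longest: frame 2, positions 2–7, 6 nt = 2 codons = 1 aa. → 2 codons.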